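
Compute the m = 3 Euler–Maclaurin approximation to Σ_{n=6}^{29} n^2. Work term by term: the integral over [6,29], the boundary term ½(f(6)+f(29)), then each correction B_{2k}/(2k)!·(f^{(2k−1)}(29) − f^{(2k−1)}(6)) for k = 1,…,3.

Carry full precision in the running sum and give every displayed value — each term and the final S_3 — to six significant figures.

The integral term ∫_6^29 x^2 dx = 8057.67.
Boundary: ½(f(6) + f(29)) = ½(36.0000 + 841.000) = 438.500.
Integral + boundary = 8496.17.
Correction k=1: B_{2}/2! · (f^{(1)}(29) − f^{(1)}(6)) = 1/12 · (58.0000 − 12.0000) = 3.83333.
After k=1: 8500.00.
Correction k=2: B_{4}/4! · (f^{(3)}(29) − f^{(3)}(6)) = −1/720 · (0.00000 − 0.00000) = 0.00000.
After k=2: 8500.00.
Correction k=3: B_{6}/6! · (f^{(5)}(29) − f^{(5)}(6)) = 1/30240 · (0.00000 − 0.00000) = 0.00000.

S_3 ≈ 8500.00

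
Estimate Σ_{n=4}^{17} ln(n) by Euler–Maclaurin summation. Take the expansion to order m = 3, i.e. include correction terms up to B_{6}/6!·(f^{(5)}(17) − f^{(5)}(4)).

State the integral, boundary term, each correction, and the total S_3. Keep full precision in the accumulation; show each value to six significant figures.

S_3 ≈ 31.7133

The integral term ∫_4^17 ln(x) dx = 29.6194.
Endpoint term: (f(4) + f(17))/2 = (1.38629 + 2.83321)/2 = 2.10975.
Running total after boundary: 31.7292.
Correction k=1: B_{2}/2! · (f^{(1)}(17) − f^{(1)}(4)) = 1/12 · (0.0588235 − 0.250000) = -0.0159314.
Running total after k=1: 31.7133.
Correction k=2: B_{4}/4! · (f^{(3)}(17) − f^{(3)}(4)) = −1/720 · (0.000407083 − 0.0312500) = 4.28374e-05.
Running total after k=2: 31.7133.
Correction k=3: B_{6}/6! · (f^{(5)}(17) − f^{(5)}(4)) = 1/30240 · (1.69031e-05 − 0.0234375) = -7.74491e-07.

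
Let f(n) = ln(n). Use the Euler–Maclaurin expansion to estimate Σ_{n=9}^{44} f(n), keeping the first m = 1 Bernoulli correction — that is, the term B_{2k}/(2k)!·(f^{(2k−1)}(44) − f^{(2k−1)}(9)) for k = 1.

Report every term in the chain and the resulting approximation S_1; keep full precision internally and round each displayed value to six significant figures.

The integral term ∫_9^44 ln(x) dx = 111.729.
½[f(9) + f(44)] = ½[2.19722 + 3.78419] = 2.99071.
Running total after boundary: 114.720.
k=1: B_{2}/(2)! × [f^{(1)}(44) − f^{(1)}(9)] = 1/12 × (0.0227273 − 0.111111) = -0.00736532.

S_1 ≈ 114.713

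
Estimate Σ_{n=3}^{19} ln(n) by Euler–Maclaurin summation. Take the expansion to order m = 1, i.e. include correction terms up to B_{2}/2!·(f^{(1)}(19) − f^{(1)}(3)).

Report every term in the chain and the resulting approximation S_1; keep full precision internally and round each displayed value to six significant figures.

S_1 ≈ 38.6466

Integral: ∫_3^19 ln(x) dx = 36.6485.
Boundary: ½(f(3) + f(19)) = ½(1.09861 + 2.94444) = 2.02153.
Running total after boundary: 38.6700.
Correction k=1: B_{2}/2! · (f^{(1)}(19) − f^{(1)}(3)) = 1/12 · (0.0526316 − 0.333333) = -0.0233918.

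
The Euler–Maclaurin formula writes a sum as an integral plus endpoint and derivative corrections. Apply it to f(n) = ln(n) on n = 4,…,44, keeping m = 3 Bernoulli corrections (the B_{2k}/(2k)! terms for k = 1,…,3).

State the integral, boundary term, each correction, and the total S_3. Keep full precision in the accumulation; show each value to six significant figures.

∫_4^44 ln(x) dx evaluates to 120.959.
Boundary: ½(f(4) + f(44)) = ½(1.38629 + 3.78419) = 2.58524.
Running total after boundary: 123.544.
Correction k=1: B_{2}/2! · (f^{(1)}(44) − f^{(1)}(4)) = 1/12 · (0.0227273 − 0.250000) = -0.0189394.
Running total after k=1: 123.525.
Correction k=2: B_{4}/4! · (f^{(3)}(44) − f^{(3)}(4)) = −1/720 · (2.34786e-05 − 0.0312500) = 4.33702e-05.
Running total after k=2: 123.526.
Correction k=3: B_{6}/6! · (f^{(5)}(44) − f^{(5)}(4)) = 1/30240 · (1.45528e-07 − 0.0234375) = -7.75045e-07.

S_3 ≈ 123.526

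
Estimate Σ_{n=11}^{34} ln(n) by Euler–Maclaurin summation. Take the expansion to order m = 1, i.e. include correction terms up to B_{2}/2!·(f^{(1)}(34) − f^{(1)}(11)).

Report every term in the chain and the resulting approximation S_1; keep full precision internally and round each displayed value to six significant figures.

Integral: ∫_11^34 ln(x) dx = 70.5194.
Endpoint term: (f(11) + f(34))/2 = (2.39790 + 3.52636)/2 = 2.96213.
So far: 73.4815.
Order-1 term: 1/12 · (0.0294118 − 0.0909091) = -0.00512478.

S_1 ≈ 73.4764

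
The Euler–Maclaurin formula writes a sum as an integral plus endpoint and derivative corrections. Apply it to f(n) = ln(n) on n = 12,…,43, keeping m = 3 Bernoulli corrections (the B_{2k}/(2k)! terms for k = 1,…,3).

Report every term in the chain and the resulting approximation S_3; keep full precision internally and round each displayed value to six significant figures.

Integral: ∫_12^43 ln(x) dx = 100.913.
Boundary: ½(f(12) + f(43)) = ½(2.48491 + 3.76120) = 3.12305.
Integral + boundary = 104.036.
Correction k=1: B_{2}/2! · (f^{(1)}(43) − f^{(1)}(12)) = 1/12 · (0.0232558 − 0.0833333) = -0.00500646.
After k=1: 104.031.
Correction k=2: B_{4}/4! · (f^{(3)}(43) − f^{(3)}(12)) = −1/720 · (2.51550e-05 − 0.00115741) = 1.57257e-06.
After k=2: 104.031.
Correction k=3: B_{6}/6! · (f^{(5)}(43) − f^{(5)}(12)) = 1/30240 · (1.63256e-07 − 9.64506e-05) = -3.18411e-09.

S_3 ≈ 104.031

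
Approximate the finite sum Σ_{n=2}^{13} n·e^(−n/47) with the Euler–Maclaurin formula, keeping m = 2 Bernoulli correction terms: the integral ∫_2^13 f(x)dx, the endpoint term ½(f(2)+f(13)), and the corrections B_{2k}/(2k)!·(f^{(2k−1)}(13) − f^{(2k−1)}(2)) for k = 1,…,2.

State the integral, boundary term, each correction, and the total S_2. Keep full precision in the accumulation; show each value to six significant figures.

∫_2^13 x·e^(−x/47) dx evaluates to 68.4778.
Endpoint term: (f(2) + f(13))/2 = (1.91668 + 9.85869)/2 = 5.88769.
So far: 74.3655.
Order-1 term: 1/12 · (0.548602 − 0.917559) = -0.0307465.
Running total after k=1: 74.3347.
Order-2 term: −1/720 · (0.000934959 − 0.00128304) = 4.83448e-07.

S_2 ≈ 74.3347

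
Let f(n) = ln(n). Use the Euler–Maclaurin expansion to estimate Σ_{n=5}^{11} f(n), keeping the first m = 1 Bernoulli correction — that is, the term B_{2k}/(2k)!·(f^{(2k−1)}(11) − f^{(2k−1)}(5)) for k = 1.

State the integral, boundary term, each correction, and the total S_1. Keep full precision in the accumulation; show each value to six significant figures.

Integral: ∫_5^11 ln(x) dx = 12.3297.
½[f(5) + f(11)] = ½[1.60944 + 2.39790] = 2.00367.
So far: 14.3333.
k=1: B_{2}/(2)! × [f^{(1)}(11) − f^{(1)}(5)] = 1/12 × (0.0909091 − 0.200000) = -0.00909091.

S_1 ≈ 14.3242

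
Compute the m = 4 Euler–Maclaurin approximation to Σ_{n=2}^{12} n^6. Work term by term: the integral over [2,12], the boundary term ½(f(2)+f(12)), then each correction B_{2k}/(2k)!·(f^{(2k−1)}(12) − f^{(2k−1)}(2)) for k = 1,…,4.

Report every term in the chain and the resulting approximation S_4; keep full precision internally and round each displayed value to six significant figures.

Integral: ∫_2^12 x^6 dx = 5.11881e+06.
½[f(2) + f(12)] = ½[64.0000 + 2.98598e+06] = 1.49302e+06.
Integral + boundary = 6.61184e+06.
Correction k=1: B_{2}/2! · (f^{(1)}(12) − f^{(1)}(2)) = 1/12 · (1.49299e+06 − 192.000) = 124400.
Running total after k=1: 6.73624e+06.
Correction k=2: B_{4}/4! · (f^{(3)}(12) − f^{(3)}(2)) = −1/720 · (207360 − 960.000) = -286.667.
Running total after k=2: 6.73595e+06.
Correction k=3: B_{6}/6! · (f^{(5)}(12) − f^{(5)}(2)) = 1/30240 · (8640.00 − 1440.00) = 0.238095.
Running total after k=3: 6.73595e+06.
Correction k=4: B_{8}/8! · (f^{(7)}(12) − f^{(7)}(2)) = −1/1209600 · (0.00000 − 0.00000) = 0.00000.

S_4 ≈ 6.73595e+06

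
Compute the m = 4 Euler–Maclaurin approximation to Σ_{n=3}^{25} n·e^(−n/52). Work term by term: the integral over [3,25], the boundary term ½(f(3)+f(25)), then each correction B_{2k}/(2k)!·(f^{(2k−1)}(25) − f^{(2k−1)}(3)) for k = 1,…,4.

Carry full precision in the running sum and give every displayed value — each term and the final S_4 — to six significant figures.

S_4 ≈ 233.063

∫_3^25 x·e^(−x/52) dx evaluates to 223.966.
Endpoint term: (f(3) + f(25))/2 = (2.83182 + 15.4577)/2 = 9.14476.
So far: 233.111.
k=1: B_{2}/(2)! × [f^{(1)}(25) − f^{(1)}(3)] = 1/12 × (0.321044 − 0.889482) = -0.0473698.
After k=1: 233.063.
k=2: B_{4}/(4)! × [f^{(3)}(25) − f^{(3)}(3)] = −1/720 × (0.000576058 − 0.00102713) = 6.26491e-07.
After k=2: 233.063.
k=3: B_{6}/(6)! × [f^{(5)}(25) − f^{(5)}(3)] = 1/30240 × (3.82169e-07 − 6.38059e-07) = -8.46197e-12.
After k=3: 233.063.
k=4: B_{8}/(8)! × [f^{(7)}(25) − f^{(7)}(3)] = −1/1209600 × (2.03883e-10 − 3.31458e-10) = 1.05469e-16.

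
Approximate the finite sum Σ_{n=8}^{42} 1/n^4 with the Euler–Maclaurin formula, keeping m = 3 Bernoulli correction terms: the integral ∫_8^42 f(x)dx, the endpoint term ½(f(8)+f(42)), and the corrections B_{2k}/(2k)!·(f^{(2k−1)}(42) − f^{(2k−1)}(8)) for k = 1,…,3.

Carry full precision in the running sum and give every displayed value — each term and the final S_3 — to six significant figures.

Integral: ∫_8^42 1/x^4 dx = 0.000646543.
Endpoint term: (f(8) + f(42))/2 = (0.000244141 + 3.21368e-07)/2 = 0.000122231.
Running total after boundary: 0.000768774.
Correction k=1: B_{2}/2! · (f^{(1)}(42) − f^{(1)}(8)) = 1/12 · (-3.06065e-08 − (-0.000122070)) = 1.01700e-05.
Partial sum through k=1: 0.000778943.
Correction k=2: B_{4}/4! · (f^{(3)}(42) − f^{(3)}(8)) = −1/720 · (-5.20519e-10 − (-5.72205e-05)) = -7.94721e-08.
Partial sum through k=2: 0.000778864.
Correction k=3: B_{6}/6! · (f^{(5)}(42) − f^{(5)}(8)) = 1/30240 · (-1.65244e-11 − (-5.00679e-05)) = 1.65568e-09.

S_3 ≈ 0.000778866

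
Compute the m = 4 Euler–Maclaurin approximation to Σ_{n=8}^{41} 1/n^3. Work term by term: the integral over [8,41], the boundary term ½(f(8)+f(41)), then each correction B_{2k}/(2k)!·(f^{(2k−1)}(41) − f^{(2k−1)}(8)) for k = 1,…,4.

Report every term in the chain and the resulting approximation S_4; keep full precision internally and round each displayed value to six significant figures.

S_4 ≈ 0.00855951

The integral term ∫_8^41 1/x^3 dx = 0.00751506.
Boundary: ½(f(8) + f(41)) = ½(0.00195312 + 1.45094e-05) = 0.000983817.
Integral + boundary = 0.00849888.
k=1: B_{2}/(2)! × [f^{(1)}(41) − f^{(1)}(8)] = 1/12 × (-1.06166e-06 − (-0.000732422)) = 6.09467e-05.
After k=1: 0.00855982.
k=2: B_{4}/(4)! × [f^{(3)}(41) − f^{(3)}(8)] = −1/720 × (-1.26313e-08 − (-0.000228882)) = -3.17874e-07.
After k=2: 0.00855950.
k=3: B_{6}/(6)! × [f^{(5)}(41) − f^{(5)}(8)] = 1/30240 × (-3.15595e-10 − (-0.000150204)) = 4.96704e-09.
After k=3: 0.00855951.
k=4: B_{8}/(8)! × [f^{(7)}(41) − f^{(7)}(8)] = −1/1209600 × (-1.35174e-11 − (-0.000168979)) = -1.39698e-10.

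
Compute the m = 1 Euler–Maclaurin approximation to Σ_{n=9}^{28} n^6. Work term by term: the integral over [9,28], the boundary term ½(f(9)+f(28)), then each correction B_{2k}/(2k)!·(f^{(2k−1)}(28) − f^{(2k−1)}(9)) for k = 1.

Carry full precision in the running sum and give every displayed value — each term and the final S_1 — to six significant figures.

Integral: ∫_9^28 x^6 dx = 1.92688e+09.
Boundary: ½(f(9) + f(28)) = ½(531441 + 4.81890e+08) = 2.41211e+08.
Running total after boundary: 2.16809e+09.
Correction k=1: B_{2}/2! · (f^{(1)}(28) − f^{(1)}(9)) = 1/12 · (1.03262e+08 − 354294) = 8.57566e+06.

S_1 ≈ 2.17666e+09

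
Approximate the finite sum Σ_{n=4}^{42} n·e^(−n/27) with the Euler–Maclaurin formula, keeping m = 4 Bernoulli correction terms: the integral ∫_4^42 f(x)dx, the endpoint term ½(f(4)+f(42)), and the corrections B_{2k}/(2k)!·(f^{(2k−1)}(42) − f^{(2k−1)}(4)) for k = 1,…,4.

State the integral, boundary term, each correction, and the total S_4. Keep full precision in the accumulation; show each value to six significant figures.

Integral: ∫_4^42 x·e^(−x/27) dx = 328.521.
Endpoint term: (f(4) + f(42))/2 = (3.44921 + 8.86503)/2 = 6.15712.
So far: 334.678.
k=1: B_{2}/(2)! × [f^{(1)}(42) − f^{(1)}(4)] = 1/12 × (-0.117262 − 0.734555) = -0.0709847.
Partial sum through k=1: 334.607.
k=2: B_{4}/(4)! × [f^{(3)}(42) − f^{(3)}(4)] = −1/720 × (0.000418219 − 0.00337334) = 4.10433e-06.
Partial sum through k=2: 334.607.
k=3: B_{6}/(6)! × [f^{(5)}(42) − f^{(5)}(4)] = 1/30240 × (1.36803e-06 − 7.87250e-06) = -2.15095e-10.
Partial sum through k=3: 334.607.
k=4: B_{8}/(8)! × [f^{(7)}(42) − f^{(7)}(4)] = −1/1209600 × (2.96621e-09 − 1.52505e-08) = 1.01557e-14.

S_4 ≈ 334.607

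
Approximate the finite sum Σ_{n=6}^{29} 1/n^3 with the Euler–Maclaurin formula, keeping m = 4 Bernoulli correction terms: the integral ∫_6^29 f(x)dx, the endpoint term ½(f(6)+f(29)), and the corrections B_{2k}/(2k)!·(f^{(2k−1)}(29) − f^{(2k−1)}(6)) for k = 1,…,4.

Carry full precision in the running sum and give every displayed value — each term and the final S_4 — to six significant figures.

The integral term ∫_6^29 1/x^3 dx = 0.0132944.
½[f(6) + f(29)] = ½[0.00462963 + 4.10021e-05] = 0.00233532.
Integral + boundary = 0.0156297.
k=1: B_{2}/(2)! × [f^{(1)}(29) − f^{(1)}(6)] = 1/12 × (-4.24160e-06 − (-0.00231481)) = 0.000192548.
Partial sum through k=1: 0.0158222.
k=2: B_{4}/(4)! × [f^{(3)}(29) − f^{(3)}(6)] = −1/720 × (-1.00870e-07 − (-0.00128601)) = -1.78598e-06.
Partial sum through k=2: 0.0158204.
k=3: B_{6}/(6)! × [f^{(5)}(29) − f^{(5)}(6)] = 1/30240 × (-5.03752e-09 − (-0.00150034)) = 4.96143e-08.
Partial sum through k=3: 0.0158205.
k=4: B_{8}/(8)! × [f^{(7)}(29) − f^{(7)}(6)] = −1/1209600 × (-4.31274e-10 − (-0.00300069)) = -2.48073e-09.

S_4 ≈ 0.0158205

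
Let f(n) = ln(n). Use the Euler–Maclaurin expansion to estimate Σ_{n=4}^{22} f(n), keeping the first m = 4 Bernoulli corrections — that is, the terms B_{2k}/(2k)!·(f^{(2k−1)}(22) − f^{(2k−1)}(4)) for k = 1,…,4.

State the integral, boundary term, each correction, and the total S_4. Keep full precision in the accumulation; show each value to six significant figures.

∫_4^22 ln(x) dx evaluates to 44.4578.
Boundary: ½(f(4) + f(22)) = ½(1.38629 + 3.09104) = 2.23867.
Integral + boundary = 46.6964.
Order-1 term: 1/12 · (0.0454545 − 0.250000) = -0.0170455.
Partial sum through k=1: 46.6794.
Order-2 term: −1/720 · (0.000187829 − 0.0312500) = 4.31419e-05.
Partial sum through k=2: 46.6794.
Order-3 term: 1/30240 · (4.65691e-06 − 0.0234375) = -7.74896e-07.
Partial sum through k=3: 46.6794.
Order-4 term: −1/1209600 · (2.88651e-07 − 0.0439453) = 3.63302e-08.

S_4 ≈ 46.6794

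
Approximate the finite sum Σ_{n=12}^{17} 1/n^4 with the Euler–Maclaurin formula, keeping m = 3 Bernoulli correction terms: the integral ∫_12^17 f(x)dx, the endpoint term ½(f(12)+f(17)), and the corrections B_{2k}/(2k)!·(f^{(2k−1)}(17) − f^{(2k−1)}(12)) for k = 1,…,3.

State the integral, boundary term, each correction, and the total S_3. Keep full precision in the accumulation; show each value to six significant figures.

∫_12^17 1/x^4 dx evaluates to 0.000125054.
Boundary: ½(f(12) + f(17)) = ½(4.82253e-05 + 1.19730e-05) = 3.00992e-05.
So far: 0.000155153.
Correction k=1: B_{2}/2! · (f^{(1)}(17) − f^{(1)}(12)) = 1/12 · (-2.81719e-06 − (-1.60751e-05)) = 1.10483e-06.
Running total after k=1: 0.000156258.
Correction k=2: B_{4}/4! · (f^{(3)}(17) − f^{(3)}(12)) = −1/720 · (-2.92441e-07 − (-3.34898e-06)) = -4.24519e-09.
Running total after k=2: 0.000156254.
Correction k=3: B_{6}/6! · (f^{(5)}(17) − f^{(5)}(12)) = 1/30240 · (-5.66668e-08 − (-1.30238e-06)) = 4.11943e-11.

S_3 ≈ 0.000156254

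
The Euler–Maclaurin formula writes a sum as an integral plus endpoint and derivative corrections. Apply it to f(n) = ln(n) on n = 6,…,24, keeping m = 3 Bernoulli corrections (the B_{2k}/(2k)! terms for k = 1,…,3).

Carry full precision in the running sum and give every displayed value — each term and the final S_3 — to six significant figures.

S_3 ≈ 49.9972

The integral term ∫_6^24 ln(x) dx = 47.5227.
Boundary: ½(f(6) + f(24)) = ½(1.79176 + 3.17805) = 2.48491.
So far: 50.0076.
Correction k=1: B_{2}/2! · (f^{(1)}(24) − f^{(1)}(6)) = 1/12 · (0.0416667 − 0.166667) = -0.0104167.
After k=1: 49.9972.
Correction k=2: B_{4}/4! · (f^{(3)}(24) − f^{(3)}(6)) = −1/720 · (0.000144676 − 0.00925926) = 1.26591e-05.
After k=2: 49.9972.
Correction k=3: B_{6}/6! · (f^{(5)}(24) − f^{(5)}(6)) = 1/30240 · (3.01408e-06 − 0.00308642) = -1.01964e-07.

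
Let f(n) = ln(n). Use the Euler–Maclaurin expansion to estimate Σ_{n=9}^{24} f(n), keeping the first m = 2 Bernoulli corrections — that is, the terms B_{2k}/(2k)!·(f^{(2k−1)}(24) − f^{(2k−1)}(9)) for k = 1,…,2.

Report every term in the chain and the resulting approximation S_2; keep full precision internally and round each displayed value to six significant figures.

S_2 ≈ 44.1801

∫_9^24 ln(x) dx evaluates to 41.4983.
½[f(9) + f(24)] = ½[2.19722 + 3.17805] = 2.68764.
So far: 44.1859.
Order-1 term: 1/12 · (0.0416667 − 0.111111) = -0.00578704.
Partial sum through k=1: 44.1801.
Order-2 term: −1/720 · (0.000144676 − 0.00274348) = 3.60946e-06.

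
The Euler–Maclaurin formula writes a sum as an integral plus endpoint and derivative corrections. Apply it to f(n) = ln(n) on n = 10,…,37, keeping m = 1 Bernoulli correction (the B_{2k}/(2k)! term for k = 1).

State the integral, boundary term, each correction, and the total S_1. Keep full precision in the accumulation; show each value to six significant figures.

S_1 ≈ 86.5288

The integral term ∫_10^37 ln(x) dx = 83.5781.
Endpoint term: (f(10) + f(37))/2 = (2.30259 + 3.61092)/2 = 2.95675.
Integral + boundary = 86.5349.
Order-1 term: 1/12 · (0.0270270 − 0.100000) = -0.00608108.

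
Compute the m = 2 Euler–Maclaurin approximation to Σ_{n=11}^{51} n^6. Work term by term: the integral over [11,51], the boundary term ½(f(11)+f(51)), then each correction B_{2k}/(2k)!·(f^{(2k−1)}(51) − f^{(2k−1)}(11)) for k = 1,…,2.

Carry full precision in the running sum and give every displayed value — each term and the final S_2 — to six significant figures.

Integral: ∫_11^51 x^6 dx = 1.28199e+11.
Endpoint term: (f(11) + f(51))/2 = (1.77156e+06 + 1.75963e+10)/2 = 8.79903e+09.
Running total after boundary: 1.36998e+11.
k=1: B_{2}/(2)! × [f^{(1)}(51) − f^{(1)}(11)] = 1/12 × (2.07015e+09 − 966306) = 1.72432e+08.
Running total after k=1: 1.37170e+11.
k=2: B_{4}/(4)! × [f^{(3)}(51) − f^{(3)}(11)] = −1/720 × (1.59181e+07 − 159720) = -21886.7.

S_2 ≈ 1.37170e+11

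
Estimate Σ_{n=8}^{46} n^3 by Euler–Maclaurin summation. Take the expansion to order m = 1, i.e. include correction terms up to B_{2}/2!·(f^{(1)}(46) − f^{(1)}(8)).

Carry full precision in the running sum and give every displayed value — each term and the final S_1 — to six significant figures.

∫_8^46 x^3 dx evaluates to 1.11834e+06.
½[f(8) + f(46)] = ½[512.000 + 97336.0] = 48924.0.
Integral + boundary = 1.16726e+06.
Correction k=1: B_{2}/2! · (f^{(1)}(46) − f^{(1)}(8)) = 1/12 · (6348.00 − 192.000) = 513.000.

S_1 ≈ 1.16778e+06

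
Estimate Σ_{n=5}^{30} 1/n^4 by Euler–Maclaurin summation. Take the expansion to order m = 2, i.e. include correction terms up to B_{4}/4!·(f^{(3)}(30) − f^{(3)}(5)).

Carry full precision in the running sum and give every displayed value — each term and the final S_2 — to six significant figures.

Integral: ∫_5^30 1/x^4 dx = 0.00265432.
Endpoint term: (f(5) + f(30))/2 = (0.00160000 + 1.23457e-06)/2 = 0.000800617.
Integral + boundary = 0.00345494.
k=1: B_{2}/(2)! × [f^{(1)}(30) − f^{(1)}(5)] = 1/12 × (-1.64609e-07 − (-0.00128000)) = 0.000106653.
Partial sum through k=1: 0.00356159.
k=2: B_{4}/(4)! × [f^{(3)}(30) − f^{(3)}(5)] = −1/720 × (-5.48697e-09 − (-0.00153600)) = -2.13333e-06.

S_2 ≈ 0.00355946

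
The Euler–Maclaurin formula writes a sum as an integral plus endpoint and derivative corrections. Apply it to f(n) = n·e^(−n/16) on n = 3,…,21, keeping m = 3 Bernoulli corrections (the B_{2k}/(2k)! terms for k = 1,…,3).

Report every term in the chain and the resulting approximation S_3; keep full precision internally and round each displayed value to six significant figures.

S_3 ≈ 96.6967

∫_3^21 x·e^(−x/16) dx evaluates to 92.6902.
½[f(3) + f(21)] = ½[2.48709 + 5.65207] = 4.06958.
Integral + boundary = 96.7598.
k=1: B_{2}/(2)! × [f^{(1)}(21) − f^{(1)}(3)] = 1/12 × (-0.0841082 − 0.673586) = -0.0631412.
Partial sum through k=1: 96.6967.
k=2: B_{4}/(4)! × [f^{(3)}(21) − f^{(3)}(3)] = −1/720 × (0.00177416 − 0.00910799) = 1.01859e-05.
Partial sum through k=2: 96.6967.
k=3: B_{6}/(6)! × [f^{(5)}(21) − f^{(5)}(3)] = 1/30240 × (1.51440e-05 − 6.08780e-05) = -1.51237e-09.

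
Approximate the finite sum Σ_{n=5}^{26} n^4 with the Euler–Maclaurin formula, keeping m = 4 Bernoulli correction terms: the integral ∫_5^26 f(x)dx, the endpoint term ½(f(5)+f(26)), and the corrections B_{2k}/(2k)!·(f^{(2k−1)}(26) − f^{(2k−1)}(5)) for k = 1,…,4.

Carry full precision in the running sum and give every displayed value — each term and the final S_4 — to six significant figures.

S_4 ≈ 2.61027e+06

Integral: ∫_5^26 x^4 dx = 2.37565e+06.
Endpoint term: (f(5) + f(26))/2 = (625.000 + 456976)/2 = 228800.
Integral + boundary = 2.60445e+06.
Order-1 term: 1/12 · (70304.0 − 500.000) = 5817.00.
Partial sum through k=1: 2.61027e+06.
Order-2 term: −1/720 · (624.000 − 120.000) = -0.700000.
Partial sum through k=2: 2.61027e+06.
Order-3 term: 1/30240 · (0.00000 − 0.00000) = 0.00000.
Partial sum through k=3: 2.61027e+06.
Order-4 term: −1/1209600 · (0.00000 − 0.00000) = 0.00000.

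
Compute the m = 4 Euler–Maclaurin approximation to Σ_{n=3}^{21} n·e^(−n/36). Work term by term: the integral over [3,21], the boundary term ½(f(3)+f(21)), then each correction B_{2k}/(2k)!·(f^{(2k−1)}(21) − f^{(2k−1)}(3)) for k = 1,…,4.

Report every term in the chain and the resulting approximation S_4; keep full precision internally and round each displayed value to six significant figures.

Integral: ∫_3^21 x·e^(−x/36) dx = 146.654.
Endpoint term: (f(3) + f(21))/2 = (2.76013 + 11.7187)/2 = 7.23944.
Integral + boundary = 153.894.
Order-1 term: 1/12 · (0.232515 − 0.843374) = -0.0509050.
Running total after k=1: 153.843.
Order-2 term: −1/720 · (0.00104057 − 0.00207057) = 1.43055e-06.
Running total after k=2: 153.843.
Order-3 term: 1/30240 · (1.46739e-06 − 2.69321e-06) = -4.05362e-11.
Running total after k=3: 153.843.
Order-4 term: −1/1209600 · (1.64496e-09 − 2.92342e-09) = 1.05692e-15.

S_4 ≈ 153.843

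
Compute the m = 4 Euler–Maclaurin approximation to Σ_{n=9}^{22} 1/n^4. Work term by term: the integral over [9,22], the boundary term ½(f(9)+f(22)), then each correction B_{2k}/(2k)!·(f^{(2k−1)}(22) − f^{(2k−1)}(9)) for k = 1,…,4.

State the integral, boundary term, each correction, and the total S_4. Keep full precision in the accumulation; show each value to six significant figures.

The integral term ∫_9^22 1/x^4 dx = 0.000425943.
Boundary: ½(f(9) + f(22)) = ½(0.000152416 + 4.26883e-06) = 7.83423e-05.
Integral + boundary = 0.000504285.
Order-1 term: 1/12 · (-7.76152e-07 − (-6.77404e-05)) = 5.58035e-06.
Partial sum through k=1: 0.000509865.
Order-2 term: −1/720 · (-4.81086e-08 − (-2.50890e-05)) = -3.47790e-08.
Partial sum through k=2: 0.000509830.
Order-3 term: 1/30240 · (-5.56628e-09 − (-1.73455e-05)) = 5.73410e-10.
Partial sum through k=3: 0.000509831.
Order-4 term: −1/1209600 · (-1.03505e-09 − (-1.92728e-05)) = -1.59323e-11.

S_4 ≈ 0.000509831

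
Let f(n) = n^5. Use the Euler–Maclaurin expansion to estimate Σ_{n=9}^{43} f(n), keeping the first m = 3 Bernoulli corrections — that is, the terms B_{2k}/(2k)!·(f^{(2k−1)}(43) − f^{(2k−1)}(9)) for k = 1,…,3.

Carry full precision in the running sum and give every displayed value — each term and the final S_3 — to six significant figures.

∫_9^43 x^5 dx evaluates to 1.05347e+09.
Endpoint term: (f(9) + f(43))/2 = (59049.0 + 1.47008e+08)/2 = 7.35337e+07.
Running total after boundary: 1.12701e+09.
Correction k=1: B_{2}/2! · (f^{(1)}(43) − f^{(1)}(9)) = 1/12 · (1.70940e+07 − 32805.0) = 1.42177e+06.
Partial sum through k=1: 1.12843e+09.
Correction k=2: B_{4}/4! · (f^{(3)}(43) − f^{(3)}(9)) = −1/720 · (110940 − 4860.00) = -147.333.
Partial sum through k=2: 1.12843e+09.
Correction k=3: B_{6}/6! · (f^{(5)}(43) − f^{(5)}(9)) = 1/30240 · (120.000 − 120.000) = 0.00000.

S_3 ≈ 1.12843e+09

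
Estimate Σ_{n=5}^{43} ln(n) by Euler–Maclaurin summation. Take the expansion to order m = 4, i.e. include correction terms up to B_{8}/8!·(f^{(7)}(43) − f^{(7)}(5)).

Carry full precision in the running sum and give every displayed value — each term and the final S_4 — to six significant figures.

S_4 ≈ 118.355

∫_5^43 ln(x) dx evaluates to 115.684.
Boundary: ½(f(5) + f(43)) = ½(1.60944 + 3.76120) = 2.68532.
Integral + boundary = 118.370.
k=1: B_{2}/(2)! × [f^{(1)}(43) − f^{(1)}(5)] = 1/12 × (0.0232558 − 0.200000) = -0.0147287.
After k=1: 118.355.
k=2: B_{4}/(4)! × [f^{(3)}(43) − f^{(3)}(5)] = −1/720 × (2.51550e-05 − 0.0160000) = 2.21873e-05.
After k=2: 118.355.
k=3: B_{6}/(6)! × [f^{(5)}(43) − f^{(5)}(5)] = 1/30240 × (1.63256e-07 − 0.00768000) = -2.53963e-07.
After k=3: 118.355.
k=4: B_{8}/(8)! × [f^{(7)}(43) − f^{(7)}(5)] = −1/1209600 × (2.64883e-09 − 0.00921600) = 7.61905e-09.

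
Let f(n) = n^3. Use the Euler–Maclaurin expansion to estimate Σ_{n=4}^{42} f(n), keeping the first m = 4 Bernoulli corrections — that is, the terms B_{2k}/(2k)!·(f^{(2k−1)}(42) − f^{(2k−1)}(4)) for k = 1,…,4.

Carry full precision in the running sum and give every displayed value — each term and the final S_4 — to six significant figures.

The integral term ∫_4^42 x^3 dx = 777860.
Endpoint term: (f(4) + f(42))/2 = (64.0000 + 74088.0)/2 = 37076.0.
Integral + boundary = 814936.
Correction k=1: B_{2}/2! · (f^{(1)}(42) − f^{(1)}(4)) = 1/12 · (5292.00 − 48.0000) = 437.000.
Running total after k=1: 815373.
Correction k=2: B_{4}/4! · (f^{(3)}(42) − f^{(3)}(4)) = −1/720 · (6.00000 − 6.00000) = 0.00000.
Running total after k=2: 815373.
Correction k=3: B_{6}/6! · (f^{(5)}(42) − f^{(5)}(4)) = 1/30240 · (0.00000 − 0.00000) = 0.00000.
Running total after k=3: 815373.
Correction k=4: B_{8}/8! · (f^{(7)}(42) − f^{(7)}(4)) = −1/1209600 · (0.00000 − 0.00000) = 0.00000.

S_4 ≈ 815373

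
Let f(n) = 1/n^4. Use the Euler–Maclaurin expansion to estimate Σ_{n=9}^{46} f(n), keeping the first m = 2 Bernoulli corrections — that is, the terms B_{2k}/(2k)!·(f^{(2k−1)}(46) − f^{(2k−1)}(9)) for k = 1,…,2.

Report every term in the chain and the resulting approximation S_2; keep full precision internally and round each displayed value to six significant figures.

S_2 ≈ 0.000535751

∫_9^46 1/x^4 dx evaluates to 0.000453823.
Endpoint term: (f(9) + f(46))/2 = (0.000152416 + 2.23341e-07)/2 = 7.63196e-05.
So far: 0.000530142.
Correction k=1: B_{2}/2! · (f^{(1)}(46) − f^{(1)}(9)) = 1/12 · (-1.94210e-08 − (-6.77404e-05)) = 5.64341e-06.
After k=1: 0.000535786.
Correction k=2: B_{4}/4! · (f^{(3)}(46) − f^{(3)}(9)) = −1/720 · (-2.75345e-10 − (-2.50890e-05)) = -3.48455e-08.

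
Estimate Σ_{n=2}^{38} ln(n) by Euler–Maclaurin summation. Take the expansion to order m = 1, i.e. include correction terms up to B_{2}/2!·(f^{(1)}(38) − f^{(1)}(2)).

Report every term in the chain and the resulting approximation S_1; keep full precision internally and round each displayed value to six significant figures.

Integral: ∫_2^38 ln(x) dx = 100.842.
Endpoint term: (f(2) + f(38))/2 = (0.693147 + 3.63759)/2 = 2.16537.
So far: 103.007.
k=1: B_{2}/(2)! × [f^{(1)}(38) − f^{(1)}(2)] = 1/12 × (0.0263158 − 0.500000) = -0.0394737.

S_1 ≈ 102.968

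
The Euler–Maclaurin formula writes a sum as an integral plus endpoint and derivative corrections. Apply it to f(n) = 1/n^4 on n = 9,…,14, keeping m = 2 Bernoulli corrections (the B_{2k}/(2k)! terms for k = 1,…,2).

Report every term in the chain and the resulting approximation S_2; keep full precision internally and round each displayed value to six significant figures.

∫_9^14 1/x^4 dx evaluates to 0.000335770.
Boundary: ½(f(9) + f(14)) = ½(0.000152416 + 2.60308e-05) = 8.92233e-05.
Integral + boundary = 0.000424994.
k=1: B_{2}/(2)! × [f^{(1)}(14) − f^{(1)}(9)] = 1/12 × (-7.43738e-06 − (-6.77404e-05)) = 5.02525e-06.
Running total after k=1: 0.000430019.
k=2: B_{4}/(4)! × [f^{(3)}(14) − f^{(3)}(9)] = −1/720 × (-1.13837e-06 − (-2.50890e-05)) = -3.32648e-08.

S_2 ≈ 0.000429985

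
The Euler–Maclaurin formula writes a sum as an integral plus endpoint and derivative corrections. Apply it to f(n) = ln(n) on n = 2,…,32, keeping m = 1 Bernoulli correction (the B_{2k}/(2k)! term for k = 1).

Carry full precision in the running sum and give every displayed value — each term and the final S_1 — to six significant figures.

Integral: ∫_2^32 ln(x) dx = 79.5173.
Boundary: ½(f(2) + f(32)) = ½(0.693147 + 3.46574) = 2.07944.
So far: 81.5967.
Order-1 term: 1/12 · (0.0312500 − 0.500000) = -0.0390625.

S_1 ≈ 81.5576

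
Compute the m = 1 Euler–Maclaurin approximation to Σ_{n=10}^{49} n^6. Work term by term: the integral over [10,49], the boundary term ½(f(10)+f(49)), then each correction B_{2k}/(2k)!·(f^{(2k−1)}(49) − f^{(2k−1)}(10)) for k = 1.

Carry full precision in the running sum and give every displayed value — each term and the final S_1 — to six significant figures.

∫_10^49 x^6 dx evaluates to 9.68876e+10.
Boundary: ½(f(10) + f(49)) = ½(1.00000e+06 + 1.38413e+10) = 6.92114e+09.
Integral + boundary = 1.03809e+11.
Correction k=1: B_{2}/2! · (f^{(1)}(49) − f^{(1)}(10)) = 1/12 · (1.69485e+09 − 600000) = 1.41188e+08.

S_1 ≈ 1.03950e+11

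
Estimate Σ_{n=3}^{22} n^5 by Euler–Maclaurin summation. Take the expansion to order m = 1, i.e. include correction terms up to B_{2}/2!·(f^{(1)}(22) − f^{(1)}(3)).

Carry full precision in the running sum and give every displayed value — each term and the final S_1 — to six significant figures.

S_1 ≈ 2.15710e+07

∫_3^22 x^5 dx evaluates to 1.88965e+07.
Endpoint term: (f(3) + f(22))/2 = (243.000 + 5.15363e+06)/2 = 2.57694e+06.
Integral + boundary = 2.14735e+07.
Correction k=1: B_{2}/2! · (f^{(1)}(22) − f^{(1)}(3)) = 1/12 · (1.17128e+06 − 405.000) = 97572.9.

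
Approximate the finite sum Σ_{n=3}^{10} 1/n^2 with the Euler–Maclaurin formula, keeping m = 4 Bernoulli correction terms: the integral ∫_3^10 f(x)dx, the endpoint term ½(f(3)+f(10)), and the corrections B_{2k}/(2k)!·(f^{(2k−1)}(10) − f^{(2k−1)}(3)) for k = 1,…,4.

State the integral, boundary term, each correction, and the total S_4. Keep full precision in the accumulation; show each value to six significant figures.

S_4 ≈ 0.299767

Integral: ∫_3^10 1/x^2 dx = 0.233333.
½[f(3) + f(10)] = ½[0.111111 + 0.0100000] = 0.0605556.
Integral + boundary = 0.293889.
Order-1 term: 1/12 · (-0.00200000 − (-0.0740741)) = 0.00600617.
Partial sum through k=1: 0.299895.
Order-2 term: −1/720 · (-0.000240000 − (-0.0987654)) = -0.000136841.
Partial sum through k=2: 0.299758.
Order-3 term: 1/30240 · (-7.20000e-05 − (-0.329218)) = 1.08845e-05.
Partial sum through k=3: 0.299769.
Order-4 term: −1/1209600 · (-4.03200e-05 − (-2.04847)) = -1.69348e-06.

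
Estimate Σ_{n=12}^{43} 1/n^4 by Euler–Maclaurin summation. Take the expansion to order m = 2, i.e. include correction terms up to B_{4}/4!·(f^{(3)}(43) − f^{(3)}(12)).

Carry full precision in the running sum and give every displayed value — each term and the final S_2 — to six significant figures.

Integral: ∫_12^43 1/x^4 dx = 0.000188709.
Endpoint term: (f(12) + f(43))/2 = (4.82253e-05 + 2.92500e-07)/2 = 2.42589e-05.
So far: 0.000212968.
Correction k=1: B_{2}/2! · (f^{(1)}(43) − f^{(1)}(12)) = 1/12 · (-2.72093e-08 − (-1.60751e-05)) = 1.33732e-06.
Partial sum through k=1: 0.000214305.
Correction k=2: B_{4}/4! · (f^{(3)}(43) − f^{(3)}(12)) = −1/720 · (-4.41471e-10 − (-3.34898e-06)) = -4.65075e-09.

S_2 ≈ 0.000214300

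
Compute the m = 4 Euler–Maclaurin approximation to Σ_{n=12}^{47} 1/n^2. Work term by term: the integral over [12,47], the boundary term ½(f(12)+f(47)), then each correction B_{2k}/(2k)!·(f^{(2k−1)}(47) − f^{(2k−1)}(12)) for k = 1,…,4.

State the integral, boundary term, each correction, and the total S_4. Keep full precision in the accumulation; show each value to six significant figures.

S_4 ≈ 0.0658500

The integral term ∫_12^47 1/x^2 dx = 0.0620567.
Endpoint term: (f(12) + f(47))/2 = (0.00694444 + 0.000452694)/2 = 0.00369857.
So far: 0.0657553.
Order-1 term: 1/12 · (-1.92636e-05 − (-0.00115741)) = 9.48453e-05.
Partial sum through k=1: 0.0658502.
Order-2 term: −1/720 · (-1.04646e-07 − (-9.64506e-05)) = -1.33814e-07.
Partial sum through k=2: 0.0658500.
Order-3 term: 1/30240 · (-1.42117e-09 − (-2.00939e-05)) = 6.64433e-10.
Partial sum through k=3: 0.0658500.
Order-4 term: −1/1209600 · (-3.60280e-11 − (-7.81429e-06)) = -6.46019e-12.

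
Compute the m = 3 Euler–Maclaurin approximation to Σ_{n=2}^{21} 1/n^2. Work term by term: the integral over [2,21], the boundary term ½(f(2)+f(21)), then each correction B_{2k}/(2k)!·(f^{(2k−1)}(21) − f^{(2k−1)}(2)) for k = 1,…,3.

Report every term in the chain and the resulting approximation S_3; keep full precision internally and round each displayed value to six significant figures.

S_3 ≈ 0.598474

∫_2^21 1/x^2 dx evaluates to 0.452381.
½[f(2) + f(21)] = ½[0.250000 + 0.00226757] = 0.126134.
So far: 0.578515.
k=1: B_{2}/(2)! × [f^{(1)}(21) − f^{(1)}(2)] = 1/12 × (-0.000215959 − (-0.250000)) = 0.0208153.
After k=1: 0.599330.
k=2: B_{4}/(4)! × [f^{(3)}(21) − f^{(3)}(2)] = −1/720 × (-5.87645e-06 − (-0.750000)) = -0.00104166.
After k=2: 0.598288.
k=3: B_{6}/(6)! × [f^{(5)}(21) − f^{(5)}(2)] = 1/30240 × (-3.99758e-07 − (-5.62500)) = 0.000186012.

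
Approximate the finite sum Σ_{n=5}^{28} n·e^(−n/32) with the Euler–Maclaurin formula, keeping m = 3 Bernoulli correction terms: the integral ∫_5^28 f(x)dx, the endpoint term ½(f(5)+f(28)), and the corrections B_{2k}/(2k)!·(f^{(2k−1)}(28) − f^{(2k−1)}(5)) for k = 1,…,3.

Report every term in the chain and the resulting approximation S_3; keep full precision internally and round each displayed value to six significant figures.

S_3 ≈ 220.272

∫_5^28 x·e^(−x/32) dx evaluates to 212.354.
½[f(5) + f(28)] = ½[4.27673 + 11.6721] = 7.97443.
Integral + boundary = 220.328.
k=1: B_{2}/(2)! × [f^{(1)}(28) − f^{(1)}(5)] = 1/12 × (0.0521078 − 0.721698) = -0.0557992.
Running total after k=1: 220.272.
k=2: B_{4}/(4)! × [f^{(3)}(28) − f^{(3)}(5)] = −1/720 × (0.000865070 − 0.00237538) = 2.09765e-06.
Running total after k=2: 220.272.
k=3: B_{6}/(6)! × [f^{(5)}(28) − f^{(5)}(5)] = 1/30240 × (1.63990e-06 − 3.95115e-06) = -7.64303e-11.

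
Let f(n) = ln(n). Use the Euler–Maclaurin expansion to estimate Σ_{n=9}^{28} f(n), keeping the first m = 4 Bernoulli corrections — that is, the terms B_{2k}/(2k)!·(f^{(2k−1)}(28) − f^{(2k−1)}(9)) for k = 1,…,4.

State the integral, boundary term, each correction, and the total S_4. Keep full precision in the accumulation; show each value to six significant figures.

Integral: ∫_9^28 ln(x) dx = 54.5267.
Endpoint term: (f(9) + f(28))/2 = (2.19722 + 3.33220)/2 = 2.76471.
So far: 57.2914.
Correction k=1: B_{2}/2! · (f^{(1)}(28) − f^{(1)}(9)) = 1/12 · (0.0357143 − 0.111111) = -0.00628307.
Running total after k=1: 57.2851.
Correction k=2: B_{4}/4! · (f^{(3)}(28) − f^{(3)}(9)) = −1/720 · (9.11079e-05 − 0.00274348) = 3.68386e-06.
Running total after k=2: 57.2851.
Correction k=3: B_{6}/6! · (f^{(5)}(28) − f^{(5)}(9)) = 1/30240 · (1.39451e-06 − 0.000406442) = -1.33944e-08.
Running total after k=3: 57.2851.
Correction k=4: B_{8}/8! · (f^{(7)}(28) − f^{(7)}(9)) = −1/1209600 · (5.33613e-08 − 0.000150534) = 1.24405e-10.

S_4 ≈ 57.2851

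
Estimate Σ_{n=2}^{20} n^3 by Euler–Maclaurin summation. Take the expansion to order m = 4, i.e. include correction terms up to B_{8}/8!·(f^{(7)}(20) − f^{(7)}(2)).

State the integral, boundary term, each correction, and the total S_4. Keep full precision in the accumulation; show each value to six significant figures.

S_4 ≈ 44099.0

The integral term ∫_2^20 x^3 dx = 39996.0.
Boundary: ½(f(2) + f(20)) = ½(8.00000 + 8000.00) = 4004.00.
So far: 44000.0.
k=1: B_{2}/(2)! × [f^{(1)}(20) − f^{(1)}(2)] = 1/12 × (1200.00 − 12.0000) = 99.0000.
After k=1: 44099.0.
k=2: B_{4}/(4)! × [f^{(3)}(20) − f^{(3)}(2)] = −1/720 × (6.00000 − 6.00000) = 0.00000.
After k=2: 44099.0.
k=3: B_{6}/(6)! × [f^{(5)}(20) − f^{(5)}(2)] = 1/30240 × (0.00000 − 0.00000) = 0.00000.
After k=3: 44099.0.
k=4: B_{8}/(8)! × [f^{(7)}(20) − f^{(7)}(2)] = −1/1209600 × (0.00000 − 0.00000) = 0.00000.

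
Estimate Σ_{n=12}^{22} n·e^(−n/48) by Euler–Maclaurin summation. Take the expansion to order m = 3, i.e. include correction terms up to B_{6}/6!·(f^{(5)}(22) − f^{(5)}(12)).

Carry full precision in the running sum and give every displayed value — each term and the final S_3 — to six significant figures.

The integral term ∫_12^22 x·e^(−x/48) dx = 118.295.
½[f(12) + f(22)] = ½[9.34561 + 13.9114] = 11.6285.
So far: 129.924.
Order-1 term: 1/12 · (0.342516 − 0.584101) = -0.0201321.
Running total after k=1: 129.903.
Order-2 term: −1/720 · (0.000697565 − 0.000929558) = 3.22213e-07.
Running total after k=2: 129.903.
Order-3 term: 1/30240 · (5.41002e-07 − 6.96875e-07) = -5.15455e-12.

S_3 ≈ 129.903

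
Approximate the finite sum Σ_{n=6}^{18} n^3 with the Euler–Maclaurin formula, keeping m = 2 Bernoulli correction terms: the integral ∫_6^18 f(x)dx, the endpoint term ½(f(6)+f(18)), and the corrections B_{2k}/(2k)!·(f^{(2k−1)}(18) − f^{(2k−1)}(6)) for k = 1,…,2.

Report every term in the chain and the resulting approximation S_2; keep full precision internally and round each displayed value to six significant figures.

S_2 ≈ 29016.0

Integral: ∫_6^18 x^3 dx = 25920.0.
Endpoint term: (f(6) + f(18))/2 = (216.000 + 5832.00)/2 = 3024.00.
So far: 28944.0.
Order-1 term: 1/12 · (972.000 − 108.000) = 72.0000.
After k=1: 29016.0.
Order-2 term: −1/720 · (6.00000 − 6.00000) = 0.00000.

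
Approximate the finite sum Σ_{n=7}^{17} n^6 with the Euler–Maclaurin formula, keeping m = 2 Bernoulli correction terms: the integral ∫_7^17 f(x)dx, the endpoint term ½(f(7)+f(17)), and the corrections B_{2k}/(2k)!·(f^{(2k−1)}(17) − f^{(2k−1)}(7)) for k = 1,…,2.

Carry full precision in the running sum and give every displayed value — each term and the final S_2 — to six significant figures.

S_2 ≈ 7.13305e+07

Integral: ∫_7^17 x^6 dx = 5.85022e+07.
½[f(7) + f(17)] = ½[117649 + 2.41376e+07] = 1.21276e+07.
Integral + boundary = 7.06298e+07.
Order-1 term: 1/12 · (8.51914e+06 − 100842) = 701525.
Running total after k=1: 7.13313e+07.
Order-2 term: −1/720 · (589560 − 41160.0) = -761.667.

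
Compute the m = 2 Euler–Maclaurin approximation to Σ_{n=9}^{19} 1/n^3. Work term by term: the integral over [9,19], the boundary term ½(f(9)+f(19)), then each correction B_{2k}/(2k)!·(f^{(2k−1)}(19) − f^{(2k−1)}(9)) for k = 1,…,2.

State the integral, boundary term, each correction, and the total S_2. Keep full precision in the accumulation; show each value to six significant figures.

S_2 ≈ 0.00558260

∫_9^19 1/x^3 dx evaluates to 0.00478780.
½[f(9) + f(19)] = ½[0.00137174 + 0.000145794] = 0.000758768.
Running total after boundary: 0.00554657.
k=1: B_{2}/(2)! × [f^{(1)}(19) − f^{(1)}(9)] = 1/12 × (-2.30201e-05 − (-0.000457247)) = 3.61856e-05.
After k=1: 0.00558275.
k=2: B_{4}/(4)! × [f^{(3)}(19) − f^{(3)}(9)] = −1/720 × (-1.27535e-06 − (-0.000112901)) = -1.55035e-07.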